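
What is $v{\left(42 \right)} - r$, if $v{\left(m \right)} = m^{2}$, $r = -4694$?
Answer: $6458$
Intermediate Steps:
$v{\left(42 \right)} - r = 42^{2} - -4694 = 1764 + 4694 = 6458$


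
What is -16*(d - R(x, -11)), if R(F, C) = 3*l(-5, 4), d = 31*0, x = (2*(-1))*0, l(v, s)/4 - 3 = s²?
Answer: 3648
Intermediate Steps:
l(v, s) = 12 + 4*s²
x = 0 (x = -2*0 = 0)
d = 0
R(F, C) = 228 (R(F, C) = 3*(12 + 4*4²) = 3*(12 + 4*16) = 3*(12 + 64) = 3*76 = 228)
-16*(d - R(x, -11)) = -16*(0 - 1*228) = -16*(0 - 228) = -16*(-228) = 3648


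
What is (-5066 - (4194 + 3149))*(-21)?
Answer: 260589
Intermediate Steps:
(-5066 - (4194 + 3149))*(-21) = (-5066 - 1*7343)*(-21) = (-5066 - 7343)*(-21) = -12409*(-21) = 260589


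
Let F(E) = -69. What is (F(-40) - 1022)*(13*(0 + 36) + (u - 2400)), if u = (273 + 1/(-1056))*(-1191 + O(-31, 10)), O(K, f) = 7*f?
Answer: 354804021629/1056 ≈ 3.3599e+8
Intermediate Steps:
u = -323169727/1056 (u = (273 + 1/(-1056))*(-1191 + 7*10) = (273 - 1/1056)*(-1191 + 70) = (288287/1056)*(-1121) = -323169727/1056 ≈ -3.0603e+5)
(F(-40) - 1022)*(13*(0 + 36) + (u - 2400)) = (-69 - 1022)*(13*(0 + 36) + (-323169727/1056 - 2400)) = -1091*(13*36 - 325704127/1056) = -1091*(468 - 325704127/1056) = -1091*(-325209919/1056) = 354804021629/1056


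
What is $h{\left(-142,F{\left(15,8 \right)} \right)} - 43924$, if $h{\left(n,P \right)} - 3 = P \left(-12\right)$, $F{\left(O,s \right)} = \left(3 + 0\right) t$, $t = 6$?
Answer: $-44137$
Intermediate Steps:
$F{\left(O,s \right)} = 18$ ($F{\left(O,s \right)} = \left(3 + 0\right) 6 = 3 \cdot 6 = 18$)
$h{\left(n,P \right)} = 3 - 12 P$ ($h{\left(n,P \right)} = 3 + P \left(-12\right) = 3 - 12 P$)
$h{\left(-142,F{\left(15,8 \right)} \right)} - 43924 = \left(3 - 216\right) - 43924 = -213 - 43924 = -44137$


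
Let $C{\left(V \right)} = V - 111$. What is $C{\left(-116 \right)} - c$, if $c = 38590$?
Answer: $-38817$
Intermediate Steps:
$C{\left(V \right)} = -111 + V$
$C{\left(-116 \right)} - c = \left(-111 - 116\right) - 38590 = -227 - 38590 = -38817$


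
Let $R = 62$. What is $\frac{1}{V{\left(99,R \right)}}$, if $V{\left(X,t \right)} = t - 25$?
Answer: $\frac{1}{37} \approx 0.027027$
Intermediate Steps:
$V{\left(X,t \right)} = -25 + t$
$\frac{1}{V{\left(99,R \right)}} = \frac{1}{-25 + 62} = \frac{1}{37}$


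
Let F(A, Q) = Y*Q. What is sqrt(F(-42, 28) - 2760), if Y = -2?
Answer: 16*I*sqrt(11) ≈ 53.066*I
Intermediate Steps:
F(A, Q) = -2*Q
sqrt(F(-42, 28) - 2760) = sqrt(-2*28 - 2760) = sqrt(-56 - 2760) = sqrt(-2816) = 16*I*sqrt(11)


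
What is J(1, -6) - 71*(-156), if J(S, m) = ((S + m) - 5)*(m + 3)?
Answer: 11106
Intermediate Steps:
J(S, m) = (3 + m)*(-5 + S + m) (J(S, m) = (-5 + S + m)*(3 + m) = (3 + m)*(-5 + S + m))
J(1, -6) - 71*(-156) = (-15 + (-6)**2 - 2*(-6) + 3*1 + 1*(-6)) - 71*(-156) = (-15 + 36 + 12 + 3 - 6) + 11076 = 30 + 11076 = 11106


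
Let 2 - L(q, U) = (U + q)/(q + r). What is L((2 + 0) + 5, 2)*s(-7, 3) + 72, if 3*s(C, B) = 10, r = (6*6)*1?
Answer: 10058/129 ≈ 77.969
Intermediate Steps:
r = 36 (r = 36*1 = 36)
s(C, B) = 10/3 (s(C, B) = (⅓)*10 = 10/3)
L(q, U) = 2 - (U + q)/(36 + q) (L(q, U) = 2 - (U + q)/(q + 36) = 2 - (U + q)/(36 + q))
L((2 + 0) + 5, 2)*s(-7, 3) + 72 = ((72 + ((2 + 0) + 5) - 1*2)/(36 + ((2 + 0) + 5)))*(10/3) + 72 = ((72 + (2 + 5) - 2)/(36 + (2 + 5)))*(10/3) + 72 = ((72 + 7 - 2)/(36 + 7))*(10/3) + 72 = (77/43)*(10/3) + 72 = 770/129 + 72 = 10058/129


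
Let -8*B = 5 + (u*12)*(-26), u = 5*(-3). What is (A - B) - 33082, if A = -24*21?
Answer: -264003/8 ≈ -33000.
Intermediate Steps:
u = -15
A = -504
B = -4685/8 (B = -(5 - 15*12*(-26))/8 = -(5 - 180*(-26))/8 = -(5 + 4680)/8 = -⅛*4685 = -4685/8 ≈ -585.63)
(A - B) - 33082 = (-504 - 1*(-4685/8)) - 33082 = (-504 + 4685/8) - 33082 = 653/8 - 33082 = -264003/8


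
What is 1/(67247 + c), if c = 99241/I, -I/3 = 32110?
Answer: 96330/6477804269 ≈ 1.4871e-5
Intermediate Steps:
I = -96330 (I = -3*32110 = -96330)
c = -99241/96330 (c = 99241/(-96330) = 99241*(-1/96330) = -99241/96330 ≈ -1.0302)
1/(67247 + c) = 1/(67247 - 99241/96330) = 1/(6477804269/96330) = 96330/6477804269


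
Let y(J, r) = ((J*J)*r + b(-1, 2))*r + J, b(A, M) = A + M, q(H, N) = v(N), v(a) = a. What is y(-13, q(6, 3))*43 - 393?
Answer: 64580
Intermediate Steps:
q(H, N) = N
y(J, r) = J + r*(1 + r*J²) (y(J, r) = ((J*J)*r + (-1 + 2))*r + J = (J²*r + 1)*r + J = (r*J² + 1)*r + J = (1 + r*J²)*r + J = r*(1 + r*J²) + J = J + r*(1 + r*J²))
y(-13, q(6, 3))*43 - 393 = (-13 + 3 + (-13)²*3²)*43 - 393 = (-13 + 3 + 169*9)*43 - 393 = (-13 + 3 + 1521)*43 - 393 = 1511*43 - 393 = 64973 - 393 = 64580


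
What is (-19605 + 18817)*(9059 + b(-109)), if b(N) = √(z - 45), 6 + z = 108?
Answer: -7138492 - 788*√57 ≈ -7.1444e+6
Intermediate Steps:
z = 102 (z = -6 + 108 = 102)
b(N) = √57 (b(N) = √(102 - 45) = √57)
(-19605 + 18817)*(9059 + b(-109)) = (-19605 + 18817)*(9059 + √57) = -788*(9059 + √57) = -7138492 - 788*√57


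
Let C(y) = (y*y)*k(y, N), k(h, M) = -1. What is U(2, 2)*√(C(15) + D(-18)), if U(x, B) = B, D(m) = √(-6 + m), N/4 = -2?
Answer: 2*√(-225 + 2*I*√6) ≈ 0.32658 + 30.002*I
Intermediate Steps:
N = -8 (N = 4*(-2) = -8)
C(y) = -y² (C(y) = (y*y)*(-1) = y²*(-1) = -y²)
U(2, 2)*√(C(15) + D(-18)) = 2*√(-1*15² + √(-6 - 18)) = 2*√(-1*225 + √(-24)) = 2*√(-225 + 2*I*√6)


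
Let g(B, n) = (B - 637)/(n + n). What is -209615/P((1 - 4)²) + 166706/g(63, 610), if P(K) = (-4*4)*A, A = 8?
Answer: -316005975/896 ≈ -3.5269e+5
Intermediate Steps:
g(B, n) = (-637 + B)/(2*n) (g(B, n) = (-637 + B)/((2*n)) = (-637 + B)*(1/(2*n)) = (-637 + B)/(2*n))
P(K) = -128 (P(K) = -4*4*8 = -16*8 = -128)
-209615/P((1 - 4)²) + 166706/g(63, 610) = -209615/(-128) + 166706/(((½)*(-637 + 63)/610)) = -209615*(-1/128) + 166706/(((½)*(1/610)*(-574))) = 209615/128 + 166706/(-287/610) = 209615/128 + 166706*(-610/287) = 209615/128 - 2480260/7 = -316005975/896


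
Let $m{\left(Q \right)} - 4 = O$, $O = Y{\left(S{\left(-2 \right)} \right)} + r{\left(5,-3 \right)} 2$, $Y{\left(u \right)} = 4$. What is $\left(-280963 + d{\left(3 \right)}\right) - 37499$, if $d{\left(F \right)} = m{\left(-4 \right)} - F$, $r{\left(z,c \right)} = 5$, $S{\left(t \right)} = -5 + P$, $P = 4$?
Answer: $-318447$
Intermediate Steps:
$S{\left(t \right)} = -1$ ($S{\left(t \right)} = -5 + 4 = -1$)
$O = 14$ ($O = 4 + 5 \cdot 2 = 4 + 10 = 14$)
$m{\left(Q \right)} = 18$ ($m{\left(Q \right)} = 4 + 14 = 18$)
$d{\left(F \right)} = 18 - F$
$\left(-280963 + d{\left(3 \right)}\right) - 37499 = \left(-280963 + \left(18 - 3\right)\right) - 37499 = \left(-280963 + 15\right) - 37499 = -280948 - 37499 = -318447$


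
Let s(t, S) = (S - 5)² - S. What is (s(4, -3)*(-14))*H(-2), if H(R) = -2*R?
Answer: -3752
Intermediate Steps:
s(t, S) = (-5 + S)² - S
(s(4, -3)*(-14))*H(-2) = (((-5 - 3)² - 1*(-3))*(-14))*(-2*(-2)) = (((-8)² + 3)*(-14))*4 = ((64 + 3)*(-14))*4 = (67*(-14))*4 = -938*4 = -3752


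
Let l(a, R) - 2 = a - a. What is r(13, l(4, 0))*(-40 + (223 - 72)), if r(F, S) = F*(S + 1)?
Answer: 4329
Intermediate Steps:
l(a, R) = 2 (l(a, R) = 2 + (a - a) = 2 + 0 = 2)
r(F, S) = F*(1 + S)
r(13, l(4, 0))*(-40 + (223 - 72)) = (13*(1 + 2))*(-40 + (223 - 72)) = (13*3)*(-40 + 151) = 39*111 = 4329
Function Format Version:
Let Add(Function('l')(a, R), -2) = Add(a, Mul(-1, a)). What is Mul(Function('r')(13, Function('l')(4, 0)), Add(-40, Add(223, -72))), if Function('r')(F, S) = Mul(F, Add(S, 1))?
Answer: 4329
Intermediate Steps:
Function('l')(a, R) = 2 (Function('l')(a, R) = Add(2, Add(a, Mul(-1, a))) = Add(2, 0) = 2)
Function('r')(F, S) = Mul(F, Add(1, S))
Mul(Function('r')(13, Function('l')(4, 0)), Add(-40, Add(223, -72))) = Mul(Mul(13, Add(1, 2)), Add(-40, Add(223, -72))) = Mul(Mul(13, 3), Add(-40, 151)) = Mul(39, 111) = 4329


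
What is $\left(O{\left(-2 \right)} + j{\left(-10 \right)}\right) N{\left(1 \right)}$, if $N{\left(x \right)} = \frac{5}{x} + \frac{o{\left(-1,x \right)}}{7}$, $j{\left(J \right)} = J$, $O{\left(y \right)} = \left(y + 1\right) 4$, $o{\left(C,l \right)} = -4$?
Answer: $-62$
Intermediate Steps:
$O{\left(y \right)} = 4 + 4 y$ ($O{\left(y \right)} = \left(1 + y\right) 4 = 4 + 4 y$)
$N{\left(x \right)} = - \frac{4}{7} + \frac{5}{x}$ ($N{\left(x \right)} = \frac{5}{x} - \frac{4}{7} = - \frac{4}{7} + \frac{5}{x}$)
$\left(O{\left(-2 \right)} + j{\left(-10 \right)}\right) N{\left(1 \right)} = \left(\left(4 + 4 \left(-2\right)\right) - 10\right) \left(- \frac{4}{7} + \frac{5}{1}\right) = \left(\left(4 - 8\right) - 10\right) \left(- \frac{4}{7} + 5 \cdot 1\right) = \left(-4 - 10\right) \left(- \frac{4}{7} + 5\right) = \left(-14\right) \frac{31}{7} = -62$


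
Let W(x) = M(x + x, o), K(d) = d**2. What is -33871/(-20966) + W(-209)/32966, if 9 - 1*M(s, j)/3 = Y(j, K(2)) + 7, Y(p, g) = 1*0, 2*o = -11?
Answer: 558358591/345582578 ≈ 1.6157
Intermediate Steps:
o = -11/2 (o = (1/2)*(-11) = -11/2 ≈ -5.5000)
Y(p, g) = 0
M(s, j) = 6 (M(s, j) = 27 - 3*(0 + 7) = 27 - 3*7 = 27 - 21 = 6)
W(x) = 6
-33871/(-20966) + W(-209)/32966 = -33871/(-20966) + 6/32966 = -33871*(-1/20966) + 6*(1/32966) = 33871/20966 + 3/16483 = 558358591/345582578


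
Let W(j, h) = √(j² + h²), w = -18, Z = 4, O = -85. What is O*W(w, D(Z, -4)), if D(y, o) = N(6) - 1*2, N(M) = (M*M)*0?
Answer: -170*√82 ≈ -1539.4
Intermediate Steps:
N(M) = 0 (N(M) = M²*0 = 0)
D(y, o) = -2 (D(y, o) = 0 - 1*2 = 0 - 2 = -2)
W(j, h) = √(h² + j²)
O*W(w, D(Z, -4)) = -85*√((-2)² + (-18)²) = -85*√(4 + 324) = -170*√82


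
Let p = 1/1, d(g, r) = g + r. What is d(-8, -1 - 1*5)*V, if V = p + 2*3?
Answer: -98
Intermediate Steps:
p = 1
V = 7 (V = 1 + 2*3 = 1 + 6 = 7)
d(-8, -1 - 1*5)*V = (-8 + (-1 - 1*5))*7 = (-8 + (-1 - 5))*7 = (-8 - 6)*7 = -14*7 = -98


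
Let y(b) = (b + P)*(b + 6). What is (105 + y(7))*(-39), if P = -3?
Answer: -6123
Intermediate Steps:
y(b) = (-3 + b)*(6 + b) (y(b) = (b - 3)*(b + 6) = (-3 + b)*(6 + b))
(105 + y(7))*(-39) = (105 + (-18 + 7² + 3*7))*(-39) = (105 + (-18 + 49 + 21))*(-39) = (105 + 52)*(-39) = 157*(-39) = -6123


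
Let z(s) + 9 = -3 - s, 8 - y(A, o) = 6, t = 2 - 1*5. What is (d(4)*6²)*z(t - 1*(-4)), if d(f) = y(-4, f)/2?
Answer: -468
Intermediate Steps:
t = -3 (t = 2 - 5 = -3)
y(A, o) = 2 (y(A, o) = 8 - 1*6 = 8 - 6 = 2)
d(f) = 1 (d(f) = 2/2 = 2*(½) = 1)
z(s) = -12 - s (z(s) = -9 + (-3 - s) = -12 - s)
(d(4)*6²)*z(t - 1*(-4)) = (1*6²)*(-12 - (-3 - 1*(-4))) = (1*36)*(-12 - (-3 + 4)) = 36*(-12 - 1*1) = 36*(-12 - 1) = 36*(-13) = -468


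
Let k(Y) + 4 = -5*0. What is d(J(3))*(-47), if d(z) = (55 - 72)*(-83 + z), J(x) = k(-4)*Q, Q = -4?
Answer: -53533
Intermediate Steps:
k(Y) = -4 (k(Y) = -4 - 5*0 = -4 + 0 = -4)
J(x) = 16 (J(x) = -4*(-4) = 16)
d(z) = 1411 - 17*z (d(z) = -17*(-83 + z) = 1411 - 17*z)
d(J(3))*(-47) = (1411 - 17*16)*(-47) = (1411 - 272)*(-47) = 1139*(-47) = -53533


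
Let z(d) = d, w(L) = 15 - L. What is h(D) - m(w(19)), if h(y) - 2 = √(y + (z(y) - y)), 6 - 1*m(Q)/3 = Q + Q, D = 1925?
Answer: -40 + 5*√77 ≈ 3.8748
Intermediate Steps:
m(Q) = 18 - 6*Q (m(Q) = 18 - 3*(Q + Q) = 18 - 6*Q)
h(y) = 2 + √y (h(y) = 2 + √(y + (y - y)) = 2 + √(y + 0) = 2 + √y)
h(D) - m(w(19)) = (2 + √1925) - (18 - 6*(15 - 1*19)) = (2 + 5*√77) - (18 - 6*(15 - 19)) = (2 + 5*√77) - (18 - 6*(-4)) = (2 + 5*√77) - (18 + 24) = (2 + 5*√77) - 1*42 = (2 + 5*√77) - 42 = -40 + 5*√77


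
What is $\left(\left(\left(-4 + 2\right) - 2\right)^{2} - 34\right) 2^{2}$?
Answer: $-72$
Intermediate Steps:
$\left(\left(\left(-4 + 2\right) - 2\right)^{2} - 34\right) 2^{2} = \left(\left(-2 - 2\right)^{2} - 34\right) 4 = \left(\left(-4\right)^{2} - 34\right) 4 = \left(16 - 34\right) 4 = \left(-18\right) 4 = -72$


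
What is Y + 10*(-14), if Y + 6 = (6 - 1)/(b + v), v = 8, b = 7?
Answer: -437/3 ≈ -145.67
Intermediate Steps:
Y = -17/3 (Y = -6 + (6 - 1)/(7 + 8) = -6 + 5/15 = -6 + 5*(1/15) = -6 + 1/3 = -17/3 ≈ -5.6667)
Y + 10*(-14) = -17/3 + 10*(-14) = -17/3 - 140 = -437/3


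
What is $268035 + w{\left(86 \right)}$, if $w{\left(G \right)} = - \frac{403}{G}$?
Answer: $\frac{23050607}{86} \approx 2.6803 \cdot 10^{5}$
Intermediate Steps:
$268035 + w{\left(86 \right)} = 268035 - \frac{403}{86} = \frac{23050607}{86}$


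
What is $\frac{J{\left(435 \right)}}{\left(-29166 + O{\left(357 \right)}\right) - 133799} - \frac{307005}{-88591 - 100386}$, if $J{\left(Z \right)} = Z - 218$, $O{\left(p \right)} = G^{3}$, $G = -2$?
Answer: $\frac{49992517856}{30798148621} \approx 1.6232$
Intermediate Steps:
$O{\left(p \right)} = -8$ ($O{\left(p \right)} = \left(-2\right)^{3} = -8$)
$J{\left(Z \right)} = -218 + Z$
$\frac{J{\left(435 \right)}}{\left(-29166 + O{\left(357 \right)}\right) - 133799} - \frac{307005}{-88591 - 100386} = \frac{-218 + 435}{\left(-29166 - 8\right) - 133799} - \frac{307005}{-88591 - 100386} = \frac{217}{-29174 - 133799} - \frac{307005}{-188977} = \frac{217}{-162973} - - \frac{307005}{188977} = 217 \left(- \frac{1}{162973}\right) + \frac{307005}{188977} = - \frac{217}{162973} + \frac{307005}{188977} = \frac{49992517856}{30798148621}$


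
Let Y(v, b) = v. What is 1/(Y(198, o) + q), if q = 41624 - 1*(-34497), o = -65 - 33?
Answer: 1/76319 ≈ 1.3103e-5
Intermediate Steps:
o = -98
q = 76121 (q = 41624 + 34497 = 76121)
1/(Y(198, o) + q) = 1/(198 + 76121) = 1/76319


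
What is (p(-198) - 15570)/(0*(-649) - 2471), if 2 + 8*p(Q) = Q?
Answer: 15595/2471 ≈ 6.3112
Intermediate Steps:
p(Q) = -¼ + Q/8
(p(-198) - 15570)/(0*(-649) - 2471) = ((-¼ + (⅛)*(-198)) - 15570)/(0*(-649) - 2471) = ((-¼ - 99/4) - 15570)/(0 - 2471) = (-25 - 15570)/(-2471) = -15595*(-1/2471) = 15595/2471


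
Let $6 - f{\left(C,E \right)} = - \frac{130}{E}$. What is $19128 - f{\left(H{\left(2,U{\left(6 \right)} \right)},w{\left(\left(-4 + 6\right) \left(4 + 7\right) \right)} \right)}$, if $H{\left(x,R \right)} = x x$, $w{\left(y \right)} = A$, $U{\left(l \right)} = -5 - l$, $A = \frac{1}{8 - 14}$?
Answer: $19902$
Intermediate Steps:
$A = - \frac{1}{6}$ ($A = \frac{1}{-6} = - \frac{1}{6} \approx -0.16667$)
$w{\left(y \right)} = - \frac{1}{6}$
$H{\left(x,R \right)} = x^{2}$
$f{\left(C,E \right)} = 6 + \frac{130}{E}$ ($f{\left(C,E \right)} = 6 - - \frac{130}{E} = 6 + \frac{130}{E}$)
$19128 - f{\left(H{\left(2,U{\left(6 \right)} \right)},w{\left(\left(-4 + 6\right) \left(4 + 7\right) \right)} \right)} = 19128 - \left(6 + \frac{130}{- \frac{1}{6}}\right) = 19128 - \left(6 + 130 \left(-6\right)\right) = 19128 - \left(6 - 780\right) = 19128 - -774 = 19128 + 774 = 19902$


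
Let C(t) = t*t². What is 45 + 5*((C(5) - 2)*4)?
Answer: 2505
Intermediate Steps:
C(t) = t³
45 + 5*((C(5) - 2)*4) = 45 + 5*((5³ - 2)*4) = 45 + 5*((125 - 2)*4) = 45 + 5*(123*4) = 45 + 5*492 = 45 + 2460 = 2505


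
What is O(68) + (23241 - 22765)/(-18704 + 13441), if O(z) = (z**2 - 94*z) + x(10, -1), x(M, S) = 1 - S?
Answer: -9294934/5263 ≈ -1766.1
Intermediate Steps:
O(z) = 2 + z**2 - 94*z (O(z) = (z**2 - 94*z) + (1 - 1*(-1)) = (z**2 - 94*z) + (1 + 1) = (z**2 - 94*z) + 2 = 2 + z**2 - 94*z)
O(68) + (23241 - 22765)/(-18704 + 13441) = (2 + 68**2 - 94*68) + (23241 - 22765)/(-18704 + 13441) = (2 + 4624 - 6392) + 476/(-5263) = -1766 + 476*(-1/5263) = -1766 - 476/5263 = -9294934/5263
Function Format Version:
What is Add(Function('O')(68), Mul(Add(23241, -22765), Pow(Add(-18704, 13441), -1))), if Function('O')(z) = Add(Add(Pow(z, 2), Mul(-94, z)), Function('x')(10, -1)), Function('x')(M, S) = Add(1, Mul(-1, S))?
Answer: Rational(-9294934, 5263) ≈ -1766.1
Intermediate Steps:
Function('O')(z) = Add(2, Pow(z, 2), Mul(-94, z)) (Function('O')(z) = Add(Add(Pow(z, 2), Mul(-94, z)), Add(1, Mul(-1, -1))) = Add(Add(Pow(z, 2), Mul(-94, z)), Add(1, 1)) = Add(Add(Pow(z, 2), Mul(-94, z)), 2) = Add(2, Pow(z, 2), Mul(-94, z)))
Add(Function('O')(68), Mul(Add(23241, -22765), Pow(Add(-18704, 13441), -1))) = Add(Add(2, Pow(68, 2), Mul(-94, 68)), Mul(Add(23241, -22765), Pow(Add(-18704, 13441), -1))) = Add(Add(2, 4624, -6392), Mul(476, Pow(-5263, -1))) = Add(-1766, Mul(476, Rational(-1, 5263))) = Add(-1766, Rational(-476, 5263)) = Rational(-9294934, 5263)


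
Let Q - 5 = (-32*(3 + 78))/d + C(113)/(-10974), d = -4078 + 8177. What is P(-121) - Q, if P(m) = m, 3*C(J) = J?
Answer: -16917560017/134947278 ≈ -125.36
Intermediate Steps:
C(J) = J/3
d = 4099
Q = 588939379/134947278 (Q = 5 + (-32*(3 + 78)/4099 + ((1/3)*113)/(-10974)) = 5 + (-32*81*(1/4099) + (113/3)*(-1/10974)) = 5 + (-2592*1/4099 - 113/32922) = 5 + (-2592/4099 - 113/32922) = 5 - 85797011/134947278 = 588939379/134947278 ≈ 4.3642)
P(-121) - Q = -121 - 1*588939379/134947278 = -121 - 588939379/134947278 = -16917560017/134947278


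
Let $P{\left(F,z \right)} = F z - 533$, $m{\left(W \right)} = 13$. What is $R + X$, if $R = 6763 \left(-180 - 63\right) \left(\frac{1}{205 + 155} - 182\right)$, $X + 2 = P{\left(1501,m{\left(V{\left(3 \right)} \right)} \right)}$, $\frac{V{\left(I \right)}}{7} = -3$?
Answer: $\frac{11964594039}{40} \approx 2.9912 \cdot 10^{8}$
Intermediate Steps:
$V{\left(I \right)} = -21$ ($V{\left(I \right)} = 7 \left(-3\right) = -21$)
$P{\left(F,z \right)} = -533 + F z$
$X = 18978$ ($X = -2 + \left(-533 + 1501 \cdot 13\right) = -2 + \left(-533 + 19513\right) = -2 + 18980 = 18978$)
$R = \frac{11963834919}{40}$ ($R = 6763 \left(- 243 \left(\frac{1}{360} - 182\right)\right) = 6763 \left(\left(-243\right) \left(- \frac{65519}{360}\right)\right) = 6763 \cdot \frac{1769013}{40} = \frac{11963834919}{40} \approx 2.991 \cdot 10^{8}$)
$R + X = \frac{11963834919}{40} + 18978 = \frac{11964594039}{40}$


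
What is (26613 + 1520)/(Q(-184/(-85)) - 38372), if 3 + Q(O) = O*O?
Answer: -203260925/277225519 ≈ -0.73320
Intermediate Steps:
Q(O) = -3 + O² (Q(O) = -3 + O*O = -3 + O²)
(26613 + 1520)/(Q(-184/(-85)) - 38372) = (26613 + 1520)/((-3 + (-184/(-85))²) - 38372) = 28133/((-3 + (-184*(-1/85))²) - 38372) = 28133/((-3 + (184/85)²) - 38372) = 28133/((-3 + 33856/7225) - 38372) = 28133/(12181/7225 - 38372) = 28133/(-277225519/7225) = 28133*(-7225/277225519) = -203260925/277225519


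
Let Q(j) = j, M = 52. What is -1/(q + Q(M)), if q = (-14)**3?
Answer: 1/2692 ≈ 0.00037147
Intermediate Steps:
q = -2744
-1/(q + Q(M)) = -1/(-2744 + 52) = -1/(-2692) = -1*(-1/2692) = 1/2692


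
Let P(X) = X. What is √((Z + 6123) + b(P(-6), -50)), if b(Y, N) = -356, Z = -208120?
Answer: I*√202353 ≈ 449.84*I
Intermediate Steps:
√((Z + 6123) + b(P(-6), -50)) = √((-208120 + 6123) - 356) = √(-201997 - 356) = √(-202353) = I*√202353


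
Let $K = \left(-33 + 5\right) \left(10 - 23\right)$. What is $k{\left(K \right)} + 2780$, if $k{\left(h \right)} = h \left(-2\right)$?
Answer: $2052$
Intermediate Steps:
$K = 364$ ($K = \left(-28\right) \left(-13\right) = 364$)
$k{\left(h \right)} = - 2 h$
$k{\left(K \right)} + 2780 = \left(-2\right) 364 + 2780 = -728 + 2780 = 2052$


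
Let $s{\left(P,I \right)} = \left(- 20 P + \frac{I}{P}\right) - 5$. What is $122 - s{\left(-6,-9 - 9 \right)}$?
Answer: $4$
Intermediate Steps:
$s{\left(P,I \right)} = -5 - 20 P + \frac{I}{P}$ ($s{\left(P,I \right)} = \left(- 20 P + \frac{I}{P}\right) - 5 = -5 - 20 P + \frac{I}{P}$)
$122 - s{\left(-6,-9 - 9 \right)} = 122 - \left(-5 - -120 + \frac{-9 - 9}{-6}\right) = 122 - \left(-5 + 120 - -3\right) = 122 - \left(-5 + 120 + 3\right) = 122 - 118 = 4$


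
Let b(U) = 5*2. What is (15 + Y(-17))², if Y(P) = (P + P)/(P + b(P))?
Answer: 19321/49 ≈ 394.31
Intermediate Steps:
b(U) = 10
Y(P) = 2*P/(10 + P) (Y(P) = (P + P)/(P + 10) = (2*P)/(10 + P) = 2*P/(10 + P))
(15 + Y(-17))² = (15 + 2*(-17)/(10 - 17))² = (15 + 2*(-17)/(-7))² = (15 + 2*(-17)*(-⅐))² = (15 + 34/7)² = (139/7)² = 19321/49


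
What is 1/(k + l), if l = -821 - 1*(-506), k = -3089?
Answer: -1/3404 ≈ -0.00029377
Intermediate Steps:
l = -315 (l = -821 + 506 = -315)
1/(k + l) = 1/(-3089 - 315) = 1/(-3404) = -1/3404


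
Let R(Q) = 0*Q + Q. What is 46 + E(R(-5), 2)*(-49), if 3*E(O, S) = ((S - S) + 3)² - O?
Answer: -548/3 ≈ -182.67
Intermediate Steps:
R(Q) = Q (R(Q) = 0 + Q = Q)
E(O, S) = 3 - O/3 (E(O, S) = (((S - S) + 3)² - O)/3 = ((0 + 3)² - O)/3 = (3² - O)/3 = (9 - O)/3 = 3 - O/3)
46 + E(R(-5), 2)*(-49) = 46 + (3 - ⅓*(-5))*(-49) = 46 + (3 + 5/3)*(-49) = 46 + (14/3)*(-49) = 46 - 686/3 = -548/3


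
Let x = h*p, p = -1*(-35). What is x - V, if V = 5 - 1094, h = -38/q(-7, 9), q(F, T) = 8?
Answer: 3691/4 ≈ 922.75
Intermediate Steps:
p = 35
h = -19/4 (h = -38/8 = -38*1/8 = -19/4 ≈ -4.7500)
x = -665/4 (x = -19/4*35 = -665/4 ≈ -166.25)
V = -1089
x - V = -665/4 - 1*(-1089) = -665/4 + 1089 = 3691/4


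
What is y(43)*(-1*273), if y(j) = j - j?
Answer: 0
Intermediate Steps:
y(j) = 0
y(43)*(-1*273) = 0*(-1*273) = 0*(-273) = 0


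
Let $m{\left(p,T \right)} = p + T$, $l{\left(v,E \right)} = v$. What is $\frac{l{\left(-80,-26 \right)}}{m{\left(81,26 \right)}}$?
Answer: $- \frac{80}{107} \approx -0.74766$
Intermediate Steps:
$m{\left(p,T \right)} = T + p$
$\frac{l{\left(-80,-26 \right)}}{m{\left(81,26 \right)}} = - \frac{80}{26 + 81} = - \frac{80}{107}$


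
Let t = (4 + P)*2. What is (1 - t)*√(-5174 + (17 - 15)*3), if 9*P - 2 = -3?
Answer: -244*I*√323/9 ≈ -487.25*I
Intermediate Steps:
P = -⅑ (P = 2/9 + (⅑)*(-3) = 2/9 - ⅓ = -⅑ ≈ -0.11111)
t = 70/9 (t = (4 - ⅑)*2 = (35/9)*2 = 70/9 ≈ 7.7778)
(1 - t)*√(-5174 + (17 - 15)*3) = (1 - 1*70/9)*√(-5174 + (17 - 15)*3) = (1 - 70/9)*√(-5174 + 2*3) = -61*√(-5174 + 6)/9 = -244*I*√323/9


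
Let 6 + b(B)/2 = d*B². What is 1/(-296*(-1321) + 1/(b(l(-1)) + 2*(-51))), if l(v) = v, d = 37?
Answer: 40/15640639 ≈ 2.5574e-6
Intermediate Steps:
b(B) = -12 + 74*B² (b(B) = -12 + 2*(37*B²) = -12 + 74*B²)
1/(-296*(-1321) + 1/(b(l(-1)) + 2*(-51))) = 1/(-296*(-1321) + 1/((-12 + 74*(-1)²) + 2*(-51))) = 1/(391016 + 1/((-12 + 74*1) - 102)) = 1/(391016 + 1/((-12 + 74) - 102)) = 1/(391016 + 1/(62 - 102)) = 1/(391016 + 1/(-40)) = 1/(391016 - 1/40) = 1/(15640639/40) = 40/15640639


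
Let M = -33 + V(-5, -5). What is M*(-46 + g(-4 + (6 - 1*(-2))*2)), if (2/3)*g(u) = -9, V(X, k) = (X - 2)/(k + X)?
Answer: 38437/20 ≈ 1921.8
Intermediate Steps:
V(X, k) = (-2 + X)/(X + k)
M = -323/10 (M = -33 + (-2 - 5)/(-5 - 5) = -33 - 7/(-10) = -33 - ⅒*(-7) = -33 + 7/10 = -323/10 ≈ -32.300)
g(u) = -27/2 (g(u) = (3/2)*(-9) = -27/2)
M*(-46 + g(-4 + (6 - 1*(-2))*2)) = -323*(-46 - 27/2)/10 = -323/10*(-119/2) = 38437/20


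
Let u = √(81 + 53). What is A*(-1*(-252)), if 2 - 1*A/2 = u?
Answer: 1008 - 504*√134 ≈ -4826.2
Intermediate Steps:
u = √134 ≈ 11.576
A = 4 - 2*√134 ≈ -19.152
A*(-1*(-252)) = (4 - 2*√134)*(-1*(-252)) = (4 - 2*√134)*252 = 1008 - 504*√134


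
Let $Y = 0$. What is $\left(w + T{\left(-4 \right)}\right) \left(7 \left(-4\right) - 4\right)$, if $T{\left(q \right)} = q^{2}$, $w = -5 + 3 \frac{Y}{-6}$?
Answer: $-352$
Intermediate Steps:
$w = -5$ ($w = -5 + 3 \frac{0}{-6} = -5 + 3 \cdot 0 \left(- \frac{1}{6}\right) = -5 + 3 \cdot 0 = -5 + 0 = -5$)
$\left(w + T{\left(-4 \right)}\right) \left(7 \left(-4\right) - 4\right) = \left(-5 + \left(-4\right)^{2}\right) \left(7 \left(-4\right) - 4\right) = \left(-5 + 16\right) \left(-28 - 4\right) = 11 \left(-32\right) = -352$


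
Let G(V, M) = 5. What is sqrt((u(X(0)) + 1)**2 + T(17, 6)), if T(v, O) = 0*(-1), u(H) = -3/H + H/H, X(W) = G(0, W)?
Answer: 7/5 ≈ 1.4000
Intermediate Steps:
X(W) = 5
u(H) = 1 - 3/H (u(H) = -3/H + 1 = 1 - 3/H)
T(v, O) = 0
sqrt((u(X(0)) + 1)**2 + T(17, 6)) = sqrt(((-3 + 5)/5 + 1)**2 + 0) = sqrt(((1/5)*2 + 1)**2 + 0) = sqrt((2/5 + 1)**2 + 0) = sqrt((7/5)**2 + 0) = sqrt(49/25 + 0) = sqrt(49/25) = 7/5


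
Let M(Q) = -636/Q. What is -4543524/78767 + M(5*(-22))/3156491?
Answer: -60675966825978/1051884843295 ≈ -57.683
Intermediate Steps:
-4543524/78767 + M(5*(-22))/3156491 = -4543524/78767 - 636/(5*(-22))/3156491 = -4543524*1/78767 - 636/(-110)*(1/3156491) = -4543524/78767 - 636*(-1/110)*(1/3156491) = -4543524/78767 + (318/55)*(1/3156491) = -4543524/78767 + 318/173607005 = -60675966825978/1051884843295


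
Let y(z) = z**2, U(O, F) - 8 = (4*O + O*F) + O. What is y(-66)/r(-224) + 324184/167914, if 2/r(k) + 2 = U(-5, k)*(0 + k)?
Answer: -45179542817512/83957 ≈ -5.3813e+8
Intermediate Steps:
U(O, F) = 8 + 5*O + F*O (U(O, F) = 8 + ((4*O + O*F) + O) = 8 + ((4*O + F*O) + O) = 8 + (5*O + F*O) = 8 + 5*O + F*O)
r(k) = 2/(-2 + k*(-17 - 5*k)) (r(k) = 2/(-2 + (8 + 5*(-5) + k*(-5))*(0 + k)) = 2/(-2 + (8 - 25 - 5*k)*k) = 2/(-2 + (-17 - 5*k)*k) = 2/(-2 + k*(-17 - 5*k)))
y(-66)/r(-224) + 324184/167914 = (-66)**2/((2/(-2 - 224*(-17 - 5*(-224))))) + 324184/167914 = 4356/((2/(-2 - 224*(-17 + 1120)))) + 324184*(1/167914) = 4356/((2/(-2 - 224*1103))) + 162092/83957 = 4356/((2/(-2 - 247072))) + 162092/83957 = 4356/((2/(-247074))) + 162092/83957 = 4356/((2*(-1/247074))) + 162092/83957 = 4356/(-1/123537) + 162092/83957 = 4356*(-123537) + 162092/83957 = -538127172 + 162092/83957 = -45179542817512/83957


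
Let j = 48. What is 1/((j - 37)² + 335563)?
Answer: 1/335684 ≈ 2.9790e-6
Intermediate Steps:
1/((j - 37)² + 335563) = 1/((48 - 37)² + 335563) = 1/(11² + 335563) = 1/(121 + 335563) = 1/335684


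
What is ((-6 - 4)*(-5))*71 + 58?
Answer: 3608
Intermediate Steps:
((-6 - 4)*(-5))*71 + 58 = -10*(-5)*71 + 58 = 50*71 + 58 = 3550 + 58 = 3608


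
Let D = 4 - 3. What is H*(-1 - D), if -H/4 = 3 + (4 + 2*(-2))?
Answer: 24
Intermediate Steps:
D = 1
H = -12 (H = -4*(3 + (4 + 2*(-2))) = -4*(3 + (4 - 4)) = -4*(3 + 0) = -4*3 = -12)
H*(-1 - D) = -12*(-1 - 1*1) = -12*(-1 - 1) = -12*(-2) = 24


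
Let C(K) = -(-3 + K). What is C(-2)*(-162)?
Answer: -810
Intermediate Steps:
C(K) = 3 - K
C(-2)*(-162) = (3 - 1*(-2))*(-162) = (3 + 2)*(-162) = 5*(-162) = -810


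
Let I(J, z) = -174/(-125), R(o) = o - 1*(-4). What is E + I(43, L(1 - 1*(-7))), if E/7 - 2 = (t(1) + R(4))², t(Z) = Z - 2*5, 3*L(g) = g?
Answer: 2799/125 ≈ 22.392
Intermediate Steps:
L(g) = g/3
R(o) = 4 + o (R(o) = o + 4 = 4 + o)
t(Z) = -10 + Z (t(Z) = Z - 10 = -10 + Z)
I(J, z) = 174/125 (I(J, z) = -174*(-1/125) = 174/125)
E = 21 (E = 14 + 7*((-10 + 1) + (4 + 4))² = 14 + 7*(-9 + 8)² = 14 + 7*(-1)² = 14 + 7*1 = 14 + 7 = 21)
E + I(43, L(1 - 1*(-7))) = 21 + 174/125 = 2799/125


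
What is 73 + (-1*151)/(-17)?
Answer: 1392/17 ≈ 81.882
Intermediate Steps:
73 + (-1*151)/(-17) = 73 - 1/17*(-151) = 73 + 151/17 = 1392/17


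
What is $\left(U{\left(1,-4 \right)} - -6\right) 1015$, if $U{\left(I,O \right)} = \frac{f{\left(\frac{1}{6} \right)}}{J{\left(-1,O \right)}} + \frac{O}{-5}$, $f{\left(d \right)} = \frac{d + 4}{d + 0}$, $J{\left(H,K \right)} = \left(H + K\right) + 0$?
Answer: $1827$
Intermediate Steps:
$J{\left(H,K \right)} = H + K$
$f{\left(d \right)} = \frac{4 + d}{d}$
$U{\left(I,O \right)} = \frac{25}{-1 + O} - \frac{O}{5}$ ($U{\left(I,O \right)} = \frac{\frac{1}{\frac{1}{6}} \left(4 + \frac{1}{6}\right)}{-1 + O} + \frac{O}{-5} = \frac{\frac{1}{\frac{1}{6}} \left(4 + \frac{1}{6}\right)}{-1 + O} + O \left(- \frac{1}{5}\right) = \frac{6 \cdot \frac{25}{6}}{-1 + O} - \frac{O}{5} = \frac{25}{-1 + O} - \frac{O}{5}$)
$\left(U{\left(1,-4 \right)} - -6\right) 1015 = \left(\frac{125 - - 4 \left(-1 - 4\right)}{5 \left(-1 - 4\right)} - -6\right) 1015 = \left(\frac{125 - \left(-4\right) \left(-5\right)}{5 \left(-5\right)} + 6\right) 1015 = \left(\frac{1}{5} \left(- \frac{1}{5}\right) \left(125 - 20\right) + 6\right) 1015 = \left(\frac{1}{5} \left(- \frac{1}{5}\right) 105 + 6\right) 1015 = \left(- \frac{21}{5} + 6\right) 1015 = \frac{9}{5} \cdot 1015 = 1827$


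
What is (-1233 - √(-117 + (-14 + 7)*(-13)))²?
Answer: (1233 + I*√26)² ≈ 1.5203e+6 + 1.257e+4*I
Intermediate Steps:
(-1233 - √(-117 + (-14 + 7)*(-13)))² = (-1233 - √(-117 - 7*(-13)))² = (-1233 - √(-117 + 91))² = (-1233 - √(-26))² = (-1233 - I*√26)²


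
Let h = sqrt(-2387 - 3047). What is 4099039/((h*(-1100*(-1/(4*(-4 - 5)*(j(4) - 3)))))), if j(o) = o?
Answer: 36891351*I*sqrt(5434)/1494350 ≈ 1819.8*I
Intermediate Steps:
h = I*sqrt(5434) (h = sqrt(-5434) = I*sqrt(5434) ≈ 73.716*I)
4099039/((h*(-1100*(-1/(4*(-4 - 5)*(j(4) - 3)))))) = 4099039/(((I*sqrt(5434))*(-1100*(-1/(4*(-4 - 5)*(4 - 3)))))) = 4099039/(((I*sqrt(5434))*(-1100/(1*(-9*(-4)))))) = 4099039/(((I*sqrt(5434))*(-1100/(1*36)))) = 4099039/(((I*sqrt(5434))*(-1100/36))) = 4099039/(((I*sqrt(5434))*(-1100*1/36))) = 4099039/(((I*sqrt(5434))*(-275/9))) = 4099039/((-275*I*sqrt(5434)/9)) = 4099039*(9*I*sqrt(5434)/1494350) = 36891351*I*sqrt(5434)/1494350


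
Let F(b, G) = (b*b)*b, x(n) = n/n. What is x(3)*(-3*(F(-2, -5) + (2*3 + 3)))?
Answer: -3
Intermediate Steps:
x(n) = 1
F(b, G) = b**3 (F(b, G) = b**2*b = b**3)
x(3)*(-3*(F(-2, -5) + (2*3 + 3))) = 1*(-3*((-2)**3 + (2*3 + 3))) = 1*(-3*(-8 + (6 + 3))) = 1*(-3*(-8 + 9)) = 1*(-3*1) = 1*(-3) = -3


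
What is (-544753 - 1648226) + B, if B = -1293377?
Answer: -3486356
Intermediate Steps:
(-544753 - 1648226) + B = (-544753 - 1648226) - 1293377 = -2192979 - 1293377 = -3486356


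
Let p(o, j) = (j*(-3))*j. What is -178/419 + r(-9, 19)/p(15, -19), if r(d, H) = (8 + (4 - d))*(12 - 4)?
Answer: -87722/151259 ≈ -0.57995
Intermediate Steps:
r(d, H) = 96 - 8*d (r(d, H) = (12 - d)*8 = 96 - 8*d)
p(o, j) = -3*j**2 (p(o, j) = (-3*j)*j = -3*j**2)
-178/419 + r(-9, 19)/p(15, -19) = -178/419 + (96 - 8*(-9))/((-3*(-19)**2)) = -178*1/419 + (96 + 72)/((-3*361)) = -178/419 + 168/(-1083) = -178/419 + 168*(-1/1083) = -178/419 - 56/361 = -87722/151259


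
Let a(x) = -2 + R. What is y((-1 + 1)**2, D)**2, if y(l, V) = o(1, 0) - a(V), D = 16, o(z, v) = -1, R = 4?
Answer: 9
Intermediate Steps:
a(x) = 2 (a(x) = -2 + 4 = 2)
y(l, V) = -3 (y(l, V) = -1 - 1*2 = -1 - 2 = -3)
y((-1 + 1)**2, D)**2 = (-3)**2 = 9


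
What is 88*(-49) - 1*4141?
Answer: -8453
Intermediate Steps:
88*(-49) - 1*4141 = -4312 - 4141 = -8453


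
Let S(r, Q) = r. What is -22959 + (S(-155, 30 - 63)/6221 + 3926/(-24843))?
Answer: -272946366376/11888331 ≈ -22959.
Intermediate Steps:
-22959 + (S(-155, 30 - 63)/6221 + 3926/(-24843)) = -22959 + (-155/6221 + 3926/(-24843)) = -22959 + (-155*1/6221 + 3926*(-1/24843)) = -22959 + (-155/6221 - 302/1911) = -22959 - 2174947/11888331 = -272946366376/11888331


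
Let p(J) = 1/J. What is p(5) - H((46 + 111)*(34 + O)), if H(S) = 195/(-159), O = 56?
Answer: 378/265 ≈ 1.4264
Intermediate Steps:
H(S) = -65/53 (H(S) = 195*(-1/159) = -65/53)
p(5) - H((46 + 111)*(34 + O)) = 1/5 - 1*(-65/53) = ⅕ + 65/53 = 378/265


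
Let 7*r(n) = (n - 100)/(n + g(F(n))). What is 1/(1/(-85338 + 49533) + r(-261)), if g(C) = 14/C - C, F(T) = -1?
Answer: 9810570/1846241 ≈ 5.3138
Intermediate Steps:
g(C) = -C + 14/C
r(n) = (-100 + n)/(7*(-13 + n)) (r(n) = ((n - 100)/(n + (-1*(-1) + 14/(-1))))/7 = ((-100 + n)/(n + (1 + 14*(-1))))/7 = ((-100 + n)/(n + (1 - 14)))/7 = ((-100 + n)/(n - 13))/7 = ((-100 + n)/(-13 + n))/7 = (-100 + n)/(7*(-13 + n)))
1/(1/(-85338 + 49533) + r(-261)) = 1/(1/(-85338 + 49533) + (-100 - 261)/(7*(-13 - 261))) = 1/(1/(-35805) + (1/7)*(-361)/(-274)) = 1/(-1/35805 + (1/7)*(-1/274)*(-361)) = 1/(-1/35805 + 361/1918) = 1/(1846241/9810570) = 9810570/1846241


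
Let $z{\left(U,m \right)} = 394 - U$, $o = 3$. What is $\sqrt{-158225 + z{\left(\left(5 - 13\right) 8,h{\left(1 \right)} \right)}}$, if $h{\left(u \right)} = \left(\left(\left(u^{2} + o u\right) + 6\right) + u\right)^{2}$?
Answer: $i \sqrt{157767} \approx 397.2 i$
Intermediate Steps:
$h{\left(u \right)} = \left(6 + u^{2} + 4 u\right)^{2}$ ($h{\left(u \right)} = \left(\left(\left(u^{2} + 3 u\right) + 6\right) + u\right)^{2} = \left(\left(6 + u^{2} + 3 u\right) + u\right)^{2} = \left(6 + u^{2} + 4 u\right)^{2}$)
$\sqrt{-158225 + z{\left(\left(5 - 13\right) 8,h{\left(1 \right)} \right)}} = \sqrt{-158225 + \left(394 - \left(5 - 13\right) 8\right)} = \sqrt{-158225 + \left(394 - \left(-8\right) 8\right)} = \sqrt{-158225 + \left(394 - -64\right)} = \sqrt{-158225 + \left(394 + 64\right)} = \sqrt{-158225 + 458} = \sqrt{-157767} = i \sqrt{157767}$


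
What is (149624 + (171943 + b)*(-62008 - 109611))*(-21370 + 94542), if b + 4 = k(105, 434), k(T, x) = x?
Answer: -2164598416348236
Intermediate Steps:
b = 430 (b = -4 + 434 = 430)
(149624 + (171943 + b)*(-62008 - 109611))*(-21370 + 94542) = (149624 + (171943 + 430)*(-62008 - 109611))*(-21370 + 94542) = (149624 + 172373*(-171619))*73172 = (149624 - 29582481887)*73172 = -29582332263*73172 = -2164598416348236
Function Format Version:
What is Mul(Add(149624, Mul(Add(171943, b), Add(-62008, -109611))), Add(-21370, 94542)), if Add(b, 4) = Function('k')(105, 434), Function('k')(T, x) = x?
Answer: -2164598416348236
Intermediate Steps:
b = 430 (b = Add(-4, 434) = 430)
Mul(Add(149624, Mul(Add(171943, b), Add(-62008, -109611))), Add(-21370, 94542)) = Mul(Add(149624, Mul(Add(171943, 430), Add(-62008, -109611))), Add(-21370, 94542)) = Mul(Add(149624, Mul(172373, -171619)), 73172) = Mul(Add(149624, -29582481887), 73172) = Mul(-29582332263, 73172) = -2164598416348236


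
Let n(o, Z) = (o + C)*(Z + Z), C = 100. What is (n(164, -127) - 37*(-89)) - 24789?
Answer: -88552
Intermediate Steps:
n(o, Z) = 2*Z*(100 + o) (n(o, Z) = (o + 100)*(Z + Z) = (100 + o)*(2*Z) = 2*Z*(100 + o))
(n(164, -127) - 37*(-89)) - 24789 = (2*(-127)*(100 + 164) - 37*(-89)) - 24789 = (2*(-127)*264 + 3293) - 24789 = (-67056 + 3293) - 24789 = -63763 - 24789 = -88552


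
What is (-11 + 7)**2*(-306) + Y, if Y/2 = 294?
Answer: -4308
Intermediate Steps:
Y = 588 (Y = 2*294 = 588)
(-11 + 7)**2*(-306) + Y = (-11 + 7)**2*(-306) + 588 = (-4)**2*(-306) + 588 = 16*(-306) + 588 = -4896 + 588 = -4308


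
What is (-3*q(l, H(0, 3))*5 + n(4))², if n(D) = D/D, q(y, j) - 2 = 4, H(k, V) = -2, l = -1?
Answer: 7921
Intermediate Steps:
q(y, j) = 6 (q(y, j) = 2 + 4 = 6)
n(D) = 1
(-3*q(l, H(0, 3))*5 + n(4))² = (-3*6*5 + 1)² = (-18*5 + 1)² = (-90 + 1)² = (-89)² = 7921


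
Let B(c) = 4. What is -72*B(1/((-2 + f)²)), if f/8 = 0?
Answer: -288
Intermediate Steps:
f = 0 (f = 8*0 = 0)
-72*B(1/((-2 + f)²)) = -72*4 = -288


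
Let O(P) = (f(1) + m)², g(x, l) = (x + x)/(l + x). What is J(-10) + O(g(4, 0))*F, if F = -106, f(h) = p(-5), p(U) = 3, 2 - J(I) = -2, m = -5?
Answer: -420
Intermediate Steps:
J(I) = 4 (J(I) = 2 - 1*(-2) = 2 + 2 = 4)
f(h) = 3
g(x, l) = 2*x/(l + x) (g(x, l) = (2*x)/(l + x) = 2*x/(l + x))
O(P) = 4 (O(P) = (3 - 5)² = (-2)² = 4)
J(-10) + O(g(4, 0))*F = 4 + 4*(-106) = 4 - 424 = -420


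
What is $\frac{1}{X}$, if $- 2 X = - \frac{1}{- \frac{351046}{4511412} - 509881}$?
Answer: $- \frac{1150141806509}{1127853} \approx -1.0198 \cdot 10^{6}$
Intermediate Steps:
$X = - \frac{1127853}{1150141806509}$ ($X = - \frac{\left(-1\right) \frac{1}{- \frac{351046}{4511412} - 509881}}{2} = - \frac{\left(-1\right) \frac{1}{\left(-351046\right) \frac{1}{4511412} - 509881}}{2} = - \frac{\left(-1\right) \frac{1}{- \frac{175523}{2255706} - 509881}}{2} = - \frac{\left(-1\right) \frac{1}{- \frac{1150141806509}{2255706}}}{2} = - \frac{\left(-1\right) \left(- \frac{2255706}{1150141806509}\right)}{2} = \left(- \frac{1}{2}\right) \frac{2255706}{1150141806509} = - \frac{1127853}{1150141806509} \approx -9.8062 \cdot 10^{-7}$)
$\frac{1}{X} = \frac{1}{- \frac{1127853}{1150141806509}} = - \frac{1150141806509}{1127853}$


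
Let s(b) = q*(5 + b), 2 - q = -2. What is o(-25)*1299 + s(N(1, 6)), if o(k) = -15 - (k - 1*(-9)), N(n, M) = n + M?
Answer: 1347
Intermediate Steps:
q = 4 (q = 2 - 1*(-2) = 2 + 2 = 4)
N(n, M) = M + n
o(k) = -24 - k (o(k) = -15 - (k + 9) = -15 - (9 + k) = -15 + (-9 - k) = -24 - k)
s(b) = 20 + 4*b (s(b) = 4*(5 + b) = 20 + 4*b)
o(-25)*1299 + s(N(1, 6)) = (-24 - 1*(-25))*1299 + (20 + 4*(6 + 1)) = (-24 + 25)*1299 + (20 + 4*7) = 1*1299 + (20 + 28) = 1299 + 48 = 1347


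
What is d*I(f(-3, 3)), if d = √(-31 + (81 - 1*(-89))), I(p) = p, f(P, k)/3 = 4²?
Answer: 48*√139 ≈ 565.91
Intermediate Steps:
f(P, k) = 48 (f(P, k) = 3*4² = 3*16 = 48)
d = √139 (d = √(-31 + (81 + 89)) = √(-31 + 170) = √139 ≈ 11.790)
d*I(f(-3, 3)) = √139*48 = 48*√139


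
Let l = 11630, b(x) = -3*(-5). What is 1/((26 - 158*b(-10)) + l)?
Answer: 1/9286 ≈ 0.00010769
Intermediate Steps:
b(x) = 15
1/((26 - 158*b(-10)) + l) = 1/((26 - 158*15) + 11630) = 1/((26 - 2370) + 11630) = 1/(-2344 + 11630) = 1/9286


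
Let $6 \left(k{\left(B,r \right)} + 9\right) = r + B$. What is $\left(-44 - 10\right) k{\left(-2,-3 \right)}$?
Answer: $531$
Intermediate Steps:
$k{\left(B,r \right)} = -9 + \frac{B}{6} + \frac{r}{6}$ ($k{\left(B,r \right)} = -9 + \frac{r + B}{6} = -9 + \frac{B + r}{6} = -9 + \left(\frac{B}{6} + \frac{r}{6}\right) = -9 + \frac{B}{6} + \frac{r}{6}$)
$\left(-44 - 10\right) k{\left(-2,-3 \right)} = \left(-44 - 10\right) \left(-9 + \frac{1}{6} \left(-2\right) + \frac{1}{6} \left(-3\right)\right) = - 54 \left(-9 - \frac{1}{3} - \frac{1}{2}\right) = \left(-54\right) \left(- \frac{59}{6}\right) = 531$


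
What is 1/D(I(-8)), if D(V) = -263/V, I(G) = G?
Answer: 8/263 ≈ 0.030418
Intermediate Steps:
1/D(I(-8)) = 1/(-263/(-8)) = 1/(-263*(-⅛)) = 1/(263/8) = 8/263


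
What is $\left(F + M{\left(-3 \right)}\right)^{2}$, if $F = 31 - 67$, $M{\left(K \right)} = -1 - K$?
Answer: $1156$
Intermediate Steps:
$F = -36$
$\left(F + M{\left(-3 \right)}\right)^{2} = \left(-36 - -2\right)^{2} = \left(-36 + \left(-1 + 3\right)\right)^{2} = \left(-36 + 2\right)^{2} = \left(-34\right)^{2} = 1156$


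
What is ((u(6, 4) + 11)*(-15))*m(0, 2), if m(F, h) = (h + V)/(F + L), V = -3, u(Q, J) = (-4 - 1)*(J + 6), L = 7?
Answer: -585/7 ≈ -83.571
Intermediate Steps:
u(Q, J) = -30 - 5*J (u(Q, J) = -5*(6 + J) = -30 - 5*J)
m(F, h) = (-3 + h)/(7 + F) (m(F, h) = (h - 3)/(F + 7) = (-3 + h)/(7 + F))
((u(6, 4) + 11)*(-15))*m(0, 2) = (((-30 - 5*4) + 11)*(-15))*((-3 + 2)/(7 + 0)) = (((-30 - 20) + 11)*(-15))*(-1/7) = ((-50 + 11)*(-15))*((⅐)*(-1)) = -39*(-15)*(-⅐) = 585*(-⅐) = -585/7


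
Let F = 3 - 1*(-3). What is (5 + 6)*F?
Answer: 66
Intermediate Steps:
F = 6 (F = 3 + 3 = 6)
(5 + 6)*F = (5 + 6)*6 = 11*6 = 66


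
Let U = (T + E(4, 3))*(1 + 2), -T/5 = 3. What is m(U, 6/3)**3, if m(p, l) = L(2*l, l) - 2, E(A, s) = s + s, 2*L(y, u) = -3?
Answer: -343/8 ≈ -42.875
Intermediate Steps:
T = -15 (T = -5*3 = -15)
L(y, u) = -3/2 (L(y, u) = (1/2)*(-3) = -3/2)
E(A, s) = 2*s
U = -27 (U = (-15 + 2*3)*(1 + 2) = (-15 + 6)*3 = -9*3 = -27)
m(p, l) = -7/2 (m(p, l) = -3/2 - 2 = -7/2)
m(U, 6/3)**3 = (-7/2)**3 = -343/8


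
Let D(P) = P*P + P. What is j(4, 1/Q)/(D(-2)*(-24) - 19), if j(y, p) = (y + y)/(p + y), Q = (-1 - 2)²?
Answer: -72/2479 ≈ -0.029044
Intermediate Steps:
Q = 9 (Q = (-3)² = 9)
D(P) = P + P² (D(P) = P² + P = P + P²)
j(y, p) = 2*y/(p + y) (j(y, p) = (2*y)/(p + y) = 2*y/(p + y))
j(4, 1/Q)/(D(-2)*(-24) - 19) = (2*4/(1/9 + 4))/(-2*(1 - 2)*(-24) - 19) = (2*4/(⅑ + 4))/(-2*(-1)*(-24) - 19) = (2*4/(37/9))/(2*(-24) - 19) = (2*4*(9/37))/(-48 - 19) = (72/37)/(-67) = (72/37)*(-1/67) = -72/2479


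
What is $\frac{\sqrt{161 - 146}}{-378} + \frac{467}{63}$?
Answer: $\frac{467}{63} - \frac{\sqrt{15}}{378} \approx 7.4025$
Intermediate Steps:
$\frac{\sqrt{161 - 146}}{-378} + \frac{467}{63} = \sqrt{15} \left(- \frac{1}{378}\right) + 467 \cdot \frac{1}{63} = - \frac{\sqrt{15}}{378} + \frac{467}{63} = \frac{467}{63} - \frac{\sqrt{15}}{378}$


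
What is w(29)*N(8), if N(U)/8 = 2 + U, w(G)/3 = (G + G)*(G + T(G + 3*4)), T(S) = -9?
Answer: 278400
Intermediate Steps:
w(G) = 6*G*(-9 + G) (w(G) = 3*((G + G)*(G - 9)) = 3*((2*G)*(-9 + G)) = 3*(2*G*(-9 + G)) = 6*G*(-9 + G))
N(U) = 16 + 8*U (N(U) = 8*(2 + U) = 16 + 8*U)
w(29)*N(8) = (6*29*(-9 + 29))*(16 + 8*8) = (6*29*20)*(16 + 64) = 3480*80 = 278400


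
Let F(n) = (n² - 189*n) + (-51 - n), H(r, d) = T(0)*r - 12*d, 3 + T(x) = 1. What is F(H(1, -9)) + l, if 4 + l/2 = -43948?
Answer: -96859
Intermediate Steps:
l = -87904 (l = -8 + 2*(-43948) = -8 - 87896 = -87904)
T(x) = -2 (T(x) = -3 + 1 = -2)
H(r, d) = -12*d - 2*r (H(r, d) = -2*r - 12*d = -12*d - 2*r)
F(n) = -51 + n² - 190*n
F(H(1, -9)) + l = (-51 + (-12*(-9) - 2*1)² - 190*(-12*(-9) - 2*1)) - 87904 = (-51 + (108 - 2)² - 190*(108 - 2)) - 87904 = (-51 + 106² - 190*106) - 87904 = (-51 + 11236 - 20140) - 87904 = -8955 - 87904 = -96859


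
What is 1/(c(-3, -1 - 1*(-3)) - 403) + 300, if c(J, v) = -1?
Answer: 121199/404 ≈ 300.00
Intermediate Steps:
1/(c(-3, -1 - 1*(-3)) - 403) + 300 = 1/(-1 - 403) + 300 = 1/(-404) + 300 = -1/404 + 300 = 121199/404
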